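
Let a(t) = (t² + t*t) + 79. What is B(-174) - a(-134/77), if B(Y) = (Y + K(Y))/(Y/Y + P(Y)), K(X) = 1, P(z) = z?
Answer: -498374/5929 ≈ -84.057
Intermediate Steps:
a(t) = 79 + 2*t² (a(t) = (t² + t²) + 79 = 2*t² + 79 = 79 + 2*t²)
B(Y) = 1 (B(Y) = (Y + 1)/(Y/Y + Y) = (1 + Y)/(1 + Y) = 1)
B(-174) - a(-134/77) = 1 - (79 + 2*(-134/77)²) = 1 - (79 + 2*(17956/5929)) = 1 - (79 + 35912/5929) = 1 - 1*504303/5929 = 1 - 504303/5929 = -498374/5929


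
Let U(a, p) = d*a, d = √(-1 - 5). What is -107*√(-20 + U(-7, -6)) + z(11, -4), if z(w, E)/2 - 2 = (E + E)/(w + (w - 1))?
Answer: 68/21 - 107*√(-20 - 7*I*√6) ≈ -187.33 + 515.07*I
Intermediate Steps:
d = I*√6 (d = √(-6) = I*√6 ≈ 2.4495*I)
U(a, p) = I*a*√6 (U(a, p) = (I*√6)*a = I*a*√6)
z(w, E) = 4 + 4*E/(-1 + 2*w) (z(w, E) = 4 + 2*((E + E)/(w + (w - 1))) = 4 + 2*((2*E)/(w + (-1 + w))) = 4 + 2*((2*E)/(-1 + 2*w)) = 4 + 2*(2*E/(-1 + 2*w)) = 4 + 4*E/(-1 + 2*w))
-107*√(-20 + U(-7, -6)) + z(11, -4) = -107*√(-20 + I*(-7)*√6) + 4*(-1 - 4 + 2*11)/(-1 + 2*11) = -107*√(-20 - 7*I*√6) + 4*(-1 - 4 + 22)/(-1 + 22) = -107*√(-20 - 7*I*√6) + 4*17/21 = -107*√(-20 - 7*I*√6) + 4*(1/21)*17 = -107*√(-20 - 7*I*√6) + 68/21 = 68/21 - 107*√(-20 - 7*I*√6)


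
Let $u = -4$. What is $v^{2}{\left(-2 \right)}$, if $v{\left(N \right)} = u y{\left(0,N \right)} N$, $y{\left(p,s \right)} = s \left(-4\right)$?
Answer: $4096$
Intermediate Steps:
$y{\left(p,s \right)} = - 4 s$
$v{\left(N \right)} = 16 N^{2}$ ($v{\left(N \right)} = - 4 \left(- 4 N\right) N = 16 N N = 16 N^{2}$)
$v^{2}{\left(-2 \right)} = \left(16 \left(-2\right)^{2}\right)^{2} = \left(16 \cdot 4\right)^{2} = 64^{2} = 4096$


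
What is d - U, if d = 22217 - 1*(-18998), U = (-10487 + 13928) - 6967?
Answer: 44741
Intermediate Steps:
U = -3526 (U = 3441 - 6967 = -3526)
d = 41215 (d = 22217 + 18998 = 41215)
d - U = 41215 - 1*(-3526) = 41215 + 3526 = 44741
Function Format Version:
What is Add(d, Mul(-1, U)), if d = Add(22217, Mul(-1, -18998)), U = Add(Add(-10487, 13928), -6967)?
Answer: 44741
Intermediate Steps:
U = -3526 (U = Add(3441, -6967) = -3526)
d = 41215 (d = Add(22217, 18998) = 41215)
Add(d, Mul(-1, U)) = Add(41215, Mul(-1, -3526)) = Add(41215, 3526) = 44741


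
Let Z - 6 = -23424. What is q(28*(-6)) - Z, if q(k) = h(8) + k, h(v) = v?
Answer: 23258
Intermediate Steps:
Z = -23418 (Z = 6 - 23424 = -23418)
q(k) = 8 + k
q(28*(-6)) - Z = (8 + 28*(-6)) - 1*(-23418) = (8 - 168) + 23418 = -160 + 23418 = 23258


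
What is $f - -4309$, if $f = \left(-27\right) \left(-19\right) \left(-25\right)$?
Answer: $-8516$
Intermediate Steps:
$f = -12825$ ($f = 513 \left(-25\right) = -12825$)
$f - -4309 = -12825 - -4309 = -12825 + 4309 = -8516$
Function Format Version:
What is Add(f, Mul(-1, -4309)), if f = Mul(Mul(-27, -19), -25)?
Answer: -8516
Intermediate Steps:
f = -12825 (f = Mul(513, -25) = -12825)
Add(f, Mul(-1, -4309)) = Add(-12825, Mul(-1, -4309)) = Add(-12825, 4309) = -8516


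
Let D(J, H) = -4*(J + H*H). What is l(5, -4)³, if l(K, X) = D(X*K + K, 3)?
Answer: 13824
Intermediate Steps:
D(J, H) = -4*J - 4*H² (D(J, H) = -4*(J + H²) = -4*J - 4*H²)
l(K, X) = -36 - 4*K - 4*K*X (l(K, X) = -4*(X*K + K) - 4*3² = -4*(K*X + K) - 4*9 = -4*(K + K*X) - 36 = (-4*K - 4*K*X) - 36 = -36 - 4*K - 4*K*X)
l(5, -4)³ = (-36 - 4*5*(1 - 4))³ = (-36 - 4*5*(-3))³ = (-36 + 60)³ = 24³ = 13824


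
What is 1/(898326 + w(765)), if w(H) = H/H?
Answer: 1/898327 ≈ 1.1132e-6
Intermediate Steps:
w(H) = 1
1/(898326 + w(765)) = 1/(898326 + 1) = 1/898327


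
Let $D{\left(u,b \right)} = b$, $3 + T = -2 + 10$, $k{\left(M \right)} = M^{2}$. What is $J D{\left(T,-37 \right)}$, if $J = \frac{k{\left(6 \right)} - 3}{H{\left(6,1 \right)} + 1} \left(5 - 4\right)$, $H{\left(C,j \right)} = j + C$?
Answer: $- \frac{1221}{8} \approx -152.63$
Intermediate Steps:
$H{\left(C,j \right)} = C + j$
$T = 5$ ($T = -3 + \left(-2 + 10\right) = -3 + 8 = 5$)
$J = \frac{33}{8}$ ($J = \frac{6^{2} - 3}{\left(6 + 1\right) + 1} \left(5 - 4\right) = \frac{36 - 3}{7 + 1} \cdot 1 = \frac{33}{8} \cdot 1 = \frac{33}{8} \approx 4.125$)
$J D{\left(T,-37 \right)} = \frac{33}{8} \left(-37\right) = - \frac{1221}{8}$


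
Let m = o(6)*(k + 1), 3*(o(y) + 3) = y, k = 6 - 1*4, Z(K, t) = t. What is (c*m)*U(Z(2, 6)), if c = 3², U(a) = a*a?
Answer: -972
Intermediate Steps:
U(a) = a²
k = 2 (k = 6 - 4 = 2)
o(y) = -3 + y/3
c = 9
m = -3 (m = (-3 + (⅓)*6)*(2 + 1) = (-3 + 2)*3 = -1*3 = -3)
(c*m)*U(Z(2, 6)) = (9*(-3))*6² = -27*36 = -972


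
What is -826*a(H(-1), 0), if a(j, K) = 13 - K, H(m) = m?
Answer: -10738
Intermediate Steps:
-826*a(H(-1), 0) = -826*(13 - 1*0) = -826*(13 + 0) = -826*13 = -10738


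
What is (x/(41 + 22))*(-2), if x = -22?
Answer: 44/63 ≈ 0.69841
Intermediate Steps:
(x/(41 + 22))*(-2) = (-22/(41 + 22))*(-2) = (-22/63)*(-2) = ((1/63)*(-22))*(-2) = -22/63*(-2) = 44/63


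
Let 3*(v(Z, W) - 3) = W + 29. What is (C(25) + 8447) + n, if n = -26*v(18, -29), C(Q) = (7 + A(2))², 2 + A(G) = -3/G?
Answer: 33525/4 ≈ 8381.3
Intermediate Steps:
A(G) = -2 - 3/G
C(Q) = 49/4 (C(Q) = (7 + (-2 - 3/2))² = (7 - 7/2)² = (7/2)² = 49/4)
v(Z, W) = 38/3 + W/3 (v(Z, W) = 3 + (W + 29)/3 = 3 + (29 + W)/3 = 3 + (29/3 + W/3) = 38/3 + W/3)
n = -78 (n = -26*(38/3 + (⅓)*(-29)) = -26*(38/3 - 29/3) = -26*3 = -78)
(C(25) + 8447) + n = (49/4 + 8447) - 78 = 33837/4 - 78 = 33525/4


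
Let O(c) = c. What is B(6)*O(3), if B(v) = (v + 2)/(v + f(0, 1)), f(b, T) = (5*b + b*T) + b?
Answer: 4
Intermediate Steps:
f(b, T) = 6*b + T*b (f(b, T) = (5*b + T*b) + b = 6*b + T*b)
B(v) = (2 + v)/v (B(v) = (v + 2)/(v + 0*(6 + 1)) = (2 + v)/(v + 0*7) = (2 + v)/(v + 0) = (2 + v)/v)
B(6)*O(3) = ((2 + 6)/6)*3 = ((1/6)*8)*3 = (4/3)*3 = 4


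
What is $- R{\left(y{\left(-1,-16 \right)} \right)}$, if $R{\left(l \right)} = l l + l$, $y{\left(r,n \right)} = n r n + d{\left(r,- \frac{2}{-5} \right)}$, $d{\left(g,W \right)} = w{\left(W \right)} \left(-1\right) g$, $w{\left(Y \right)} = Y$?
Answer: $- \frac{1626894}{25} \approx -65076.0$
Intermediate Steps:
$d{\left(g,W \right)} = - W g$ ($d{\left(g,W \right)} = W \left(-1\right) g = - W g$)
$y{\left(r,n \right)} = - \frac{2 r}{5} + r n^{2}$ ($y{\left(r,n \right)} = n r n - - \frac{2}{-5} r = r n^{2} - \left(-2\right) \left(- \frac{1}{5}\right) r = r n^{2} - \frac{2 r}{5} = - \frac{2 r}{5} + r n^{2}$)
$R{\left(l \right)} = l + l^{2}$ ($R{\left(l \right)} = l^{2} + l = l + l^{2}$)
$- R{\left(y{\left(-1,-16 \right)} \right)} = - \frac{1}{5} \left(-1\right) \left(-2 + 5 \left(-16\right)^{2}\right) \left(1 + \frac{1}{5} \left(-1\right) \left(-2 + 5 \left(-16\right)^{2}\right)\right) = - \frac{1}{5} \left(-1\right) \left(-2 + 5 \cdot 256\right) \left(1 + \frac{1}{5} \left(-1\right) \left(-2 + 5 \cdot 256\right)\right) = - \frac{1}{5} \left(-1\right) \left(-2 + 1280\right) \left(1 + \frac{1}{5} \left(-1\right) \left(-2 + 1280\right)\right) = - \frac{1}{5} \left(-1\right) 1278 \left(1 + \frac{1}{5} \left(-1\right) 1278\right) = - \frac{\left(-1278\right) \left(1 - \frac{1278}{5}\right)}{5} = - \frac{\left(-1278\right) \left(-1273\right)}{5 \cdot 5} = \left(-1\right) \frac{1626894}{25} = - \frac{1626894}{25}$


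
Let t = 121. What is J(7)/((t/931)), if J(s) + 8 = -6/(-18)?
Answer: -21413/363 ≈ -58.989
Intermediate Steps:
J(s) = -23/3 (J(s) = -8 - 6/(-18) = -8 - 6*(-1/18) = -8 + ⅓ = -23/3)
J(7)/((t/931)) = -23/(3*(121/931)) = -23/(3*(121*(1/931))) = -23/(3*121/931) = -23/3*931/121 = -21413/363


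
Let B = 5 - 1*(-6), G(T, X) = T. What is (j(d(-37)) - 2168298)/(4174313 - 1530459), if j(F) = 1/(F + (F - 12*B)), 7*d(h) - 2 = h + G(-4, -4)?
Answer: -2172634603/2649141708 ≈ -0.82013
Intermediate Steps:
B = 11 (B = 5 + 6 = 11)
d(h) = -2/7 + h/7 (d(h) = 2/7 + (h - 4)/7 = 2/7 + (-4 + h)/7 = 2/7 + (-4/7 + h/7) = -2/7 + h/7)
j(F) = 1/(-132 + 2*F) (j(F) = 1/(F + (F - 12*11)) = 1/(F + (F - 132)) = 1/(F + (-132 + F)) = 1/(-132 + 2*F))
(j(d(-37)) - 2168298)/(4174313 - 1530459) = (1/(2*(-66 + (-2/7 + (⅐)*(-37)))) - 2168298)/(4174313 - 1530459) = (1/(2*(-66 + (-2/7 - 37/7))) - 2168298)/2643854 = (1/(2*(-66 - 39/7)) - 2168298)*(1/2643854) = (1/(2*(-501/7)) - 2168298)*(1/2643854) = ((½)*(-7/501) - 2168298)*(1/2643854) = (-7/1002 - 2168298)*(1/2643854) = -2172634603/1002*1/2643854 = -2172634603/2649141708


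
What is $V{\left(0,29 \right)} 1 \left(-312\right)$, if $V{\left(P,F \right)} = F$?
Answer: $-9048$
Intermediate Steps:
$V{\left(0,29 \right)} 1 \left(-312\right) = 29 \cdot 1 \left(-312\right) = 29 \left(-312\right) = -9048$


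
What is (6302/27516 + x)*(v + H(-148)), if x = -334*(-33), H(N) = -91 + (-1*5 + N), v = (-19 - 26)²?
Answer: 270077655887/13758 ≈ 1.9631e+7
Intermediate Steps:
v = 2025 (v = (-45)² = 2025)
H(N) = -96 + N (H(N) = -91 + (-5 + N) = -96 + N)
x = 11022
(6302/27516 + x)*(v + H(-148)) = (6302/27516 + 11022)*(2025 + (-96 - 148)) = (6302*(1/27516) + 11022)*(2025 - 244) = (3151/13758 + 11022)*1781 = (151643827/13758)*1781 = 270077655887/13758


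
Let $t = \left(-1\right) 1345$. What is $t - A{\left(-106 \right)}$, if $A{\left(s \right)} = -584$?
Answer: $-761$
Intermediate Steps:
$t = -1345$
$t - A{\left(-106 \right)} = -1345 - -584 = -1345 + 584 = -761$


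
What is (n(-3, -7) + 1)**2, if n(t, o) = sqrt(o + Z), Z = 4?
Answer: (1 + I*sqrt(3))**2 ≈ -2.0 + 3.4641*I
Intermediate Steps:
n(t, o) = sqrt(4 + o) (n(t, o) = sqrt(o + 4) = sqrt(4 + o))
(n(-3, -7) + 1)**2 = (sqrt(4 - 7) + 1)**2 = (sqrt(-3) + 1)**2 = (I*sqrt(3) + 1)**2 = (1 + I*sqrt(3))**2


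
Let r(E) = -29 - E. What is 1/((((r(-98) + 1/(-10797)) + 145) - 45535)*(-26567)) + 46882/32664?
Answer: 152367113927625995/106158427679110236 ≈ 1.4353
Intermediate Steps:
1/((((r(-98) + 1/(-10797)) + 145) - 45535)*(-26567)) + 46882/32664 = 1/(((((-29 - 1*(-98)) + 1/(-10797)) + 145) - 45535)*(-26567)) + 46882/32664 = -1/26567/((((-29 + 98) - 1/10797) + 145) - 45535) + 46882*(1/32664) = -1/26567/(((69 - 1/10797) + 145) - 45535) + 23441/16332 = -1/26567/((744992/10797 + 145) - 45535) + 23441/16332 = -1/26567/(2310557/10797 - 45535) + 23441/16332 = -1/26567/(-489330838/10797) + 23441/16332 = -10797/489330838*(-1/26567) + 23441/16332 = 10797/13000052373146 + 23441/16332 = 152367113927625995/106158427679110236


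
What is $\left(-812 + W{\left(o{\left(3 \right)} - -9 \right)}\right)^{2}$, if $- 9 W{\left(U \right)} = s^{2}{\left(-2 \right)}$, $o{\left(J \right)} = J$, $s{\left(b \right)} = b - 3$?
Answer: $\frac{53772889}{81} \approx 6.6386 \cdot 10^{5}$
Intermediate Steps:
$s{\left(b \right)} = -3 + b$
$W{\left(U \right)} = - \frac{25}{9}$ ($W{\left(U \right)} = - \frac{\left(-3 - 2\right)^{2}}{9} = - \frac{\left(-5\right)^{2}}{9} = \left(- \frac{1}{9}\right) 25 = - \frac{25}{9}$)
$\left(-812 + W{\left(o{\left(3 \right)} - -9 \right)}\right)^{2} = \left(-812 - \frac{25}{9}\right)^{2} = \left(- \frac{7333}{9}\right)^{2} = \frac{53772889}{81}$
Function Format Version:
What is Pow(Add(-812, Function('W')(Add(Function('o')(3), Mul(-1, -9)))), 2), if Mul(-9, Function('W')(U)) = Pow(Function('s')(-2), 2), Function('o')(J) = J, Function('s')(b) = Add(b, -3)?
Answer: Rational(53772889, 81) ≈ 6.6386e+5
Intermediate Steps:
Function('s')(b) = Add(-3, b)
Function('W')(U) = Rational(-25, 9) (Function('W')(U) = Mul(Rational(-1, 9), Pow(Add(-3, -2), 2)) = Mul(Rational(-1, 9), Pow(-5, 2)) = Mul(Rational(-1, 9), 25) = Rational(-25, 9))
Pow(Add(-812, Function('W')(Add(Function('o')(3), Mul(-1, -9)))), 2) = Pow(Add(-812, Rational(-25, 9)), 2) = Pow(Rational(-7333, 9), 2) = Rational(53772889, 81)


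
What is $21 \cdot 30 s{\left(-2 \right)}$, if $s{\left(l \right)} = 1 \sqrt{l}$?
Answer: $630 i \sqrt{2} \approx 890.95 i$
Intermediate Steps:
$s{\left(l \right)} = \sqrt{l}$
$21 \cdot 30 s{\left(-2 \right)} = 21 \cdot 30 \sqrt{-2} = 630 i \sqrt{2}$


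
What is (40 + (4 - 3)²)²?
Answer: 1681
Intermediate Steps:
(40 + (4 - 3)²)² = (40 + 1²)² = (40 + 1)² = 41² = 1681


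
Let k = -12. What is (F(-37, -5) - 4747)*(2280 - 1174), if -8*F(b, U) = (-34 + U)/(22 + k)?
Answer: -209985713/40 ≈ -5.2496e+6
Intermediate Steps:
F(b, U) = 17/40 - U/80 (F(b, U) = -(-34 + U)/(8*(22 - 12)) = -(-34 + U)/(8*10) = -(-17/5 + U/10)/8 = 17/40 - U/80)
(F(-37, -5) - 4747)*(2280 - 1174) = ((17/40 - 1/80*(-5)) - 4747)*(2280 - 1174) = ((17/40 + 1/16) - 4747)*1106 = (39/80 - 4747)*1106 = -379721/80*1106 = -209985713/40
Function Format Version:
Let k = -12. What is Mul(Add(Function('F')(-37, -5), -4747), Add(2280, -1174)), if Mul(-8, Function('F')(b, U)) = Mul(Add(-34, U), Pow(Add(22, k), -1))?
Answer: Rational(-209985713, 40) ≈ -5.2496e+6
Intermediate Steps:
Function('F')(b, U) = Add(Rational(17, 40), Mul(Rational(-1, 80), U)) (Function('F')(b, U) = Mul(Rational(-1, 8), Mul(Add(-34, U), Pow(Add(22, -12), -1))) = Mul(Rational(-1, 8), Mul(Add(-34, U), Pow(10, -1))) = Mul(Rational(-1, 8), Mul(Add(-34, U), Rational(1, 10))) = Mul(Rational(-1, 8), Add(Rational(-17, 5), Mul(Rational(1, 10), U))) = Add(Rational(17, 40), Mul(Rational(-1, 80), U)))
Mul(Add(Function('F')(-37, -5), -4747), Add(2280, -1174)) = Mul(Add(Add(Rational(17, 40), Mul(Rational(-1, 80), -5)), -4747), Add(2280, -1174)) = Mul(Add(Add(Rational(17, 40), Rational(1, 16)), -4747), 1106) = Mul(Add(Rational(39, 80), -4747), 1106) = Mul(Rational(-379721, 80), 1106) = Rational(-209985713, 40)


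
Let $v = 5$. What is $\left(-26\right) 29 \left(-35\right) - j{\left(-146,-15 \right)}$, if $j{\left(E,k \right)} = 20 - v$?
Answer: $26375$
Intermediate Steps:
$j{\left(E,k \right)} = 15$ ($j{\left(E,k \right)} = 20 - 5 = 15$)
$\left(-26\right) 29 \left(-35\right) - j{\left(-146,-15 \right)} = \left(-26\right) 29 \left(-35\right) - 15 = \left(-754\right) \left(-35\right) - 15 = 26390 - 15 = 26375$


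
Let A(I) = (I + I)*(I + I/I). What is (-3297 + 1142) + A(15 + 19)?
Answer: 225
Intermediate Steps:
A(I) = 2*I*(1 + I) (A(I) = (2*I)*(I + 1) = (2*I)*(1 + I) = 2*I*(1 + I))
(-3297 + 1142) + A(15 + 19) = (-3297 + 1142) + 2*(15 + 19)*(1 + (15 + 19)) = -2155 + 2*34*(1 + 34) = -2155 + 2*34*35 = -2155 + 2380 = 225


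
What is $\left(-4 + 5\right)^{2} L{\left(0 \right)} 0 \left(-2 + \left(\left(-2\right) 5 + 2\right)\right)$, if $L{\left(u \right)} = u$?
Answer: $0$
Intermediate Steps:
$\left(-4 + 5\right)^{2} L{\left(0 \right)} 0 \left(-2 + \left(\left(-2\right) 5 + 2\right)\right) = \left(-4 + 5\right)^{2} \cdot 0 \cdot 0 \left(-2 + \left(\left(-2\right) 5 + 2\right)\right) = 1^{2} \cdot 0 \cdot 0 \left(-2 + \left(-10 + 2\right)\right) = 1 \cdot 0 \cdot 0 \left(-2 - 8\right) = 0 \cdot 0 \left(-10\right) = 0 \cdot 0 = 0$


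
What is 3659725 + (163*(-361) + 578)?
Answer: 3601460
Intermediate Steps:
3659725 + (163*(-361) + 578) = 3659725 + (-58843 + 578) = 3659725 - 58265 = 3601460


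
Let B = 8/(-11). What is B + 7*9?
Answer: 685/11 ≈ 62.273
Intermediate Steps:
B = -8/11 (B = 8*(-1/11) = -8/11 ≈ -0.72727)
B + 7*9 = -8/11 + 7*9 = -8/11 + 63 = 685/11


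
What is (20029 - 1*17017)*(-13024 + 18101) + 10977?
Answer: 15302901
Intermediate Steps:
(20029 - 1*17017)*(-13024 + 18101) + 10977 = (20029 - 17017)*5077 + 10977 = 3012*5077 + 10977 = 15291924 + 10977 = 15302901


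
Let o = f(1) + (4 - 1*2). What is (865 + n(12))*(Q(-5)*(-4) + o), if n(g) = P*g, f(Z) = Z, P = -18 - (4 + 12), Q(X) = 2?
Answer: -2285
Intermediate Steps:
P = -34 (P = -18 - 1*16 = -18 - 16 = -34)
o = 3 (o = 1 + (4 - 1*2) = 1 + (4 - 2) = 1 + 2 = 3)
n(g) = -34*g
(865 + n(12))*(Q(-5)*(-4) + o) = (865 - 34*12)*(2*(-4) + 3) = (865 - 408)*(-8 + 3) = 457*(-5) = -2285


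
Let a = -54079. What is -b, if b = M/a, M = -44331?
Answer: -44331/54079 ≈ -0.81975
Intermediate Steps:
b = 44331/54079 (b = -44331/(-54079) = -44331*(-1/54079) = 44331/54079 ≈ 0.81975)
-b = -1*44331/54079 = -44331/54079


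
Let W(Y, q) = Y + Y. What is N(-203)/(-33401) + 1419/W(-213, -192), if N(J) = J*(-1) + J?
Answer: -473/142 ≈ -3.3310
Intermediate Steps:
N(J) = 0 (N(J) = -J + J = 0)
W(Y, q) = 2*Y
N(-203)/(-33401) + 1419/W(-213, -192) = 0/(-33401) + 1419/((2*(-213))) = 0*(-1/33401) + 1419/(-426) = 0 + 1419*(-1/426) = 0 - 473/142 = -473/142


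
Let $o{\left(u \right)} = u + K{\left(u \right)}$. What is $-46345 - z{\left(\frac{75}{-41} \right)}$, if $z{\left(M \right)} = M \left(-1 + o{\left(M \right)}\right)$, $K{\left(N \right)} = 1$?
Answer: $- \frac{77911570}{1681} \approx -46348.0$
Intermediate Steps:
$o{\left(u \right)} = 1 + u$ ($o{\left(u \right)} = u + 1 = 1 + u$)
$z{\left(M \right)} = M^{2}$ ($z{\left(M \right)} = M \left(-1 + \left(1 + M\right)\right) = M M = M^{2}$)
$-46345 - z{\left(\frac{75}{-41} \right)} = -46345 - \left(\frac{75}{-41}\right)^{2} = -46345 - \left(75 \left(- \frac{1}{41}\right)\right)^{2} = -46345 - \left(- \frac{75}{41}\right)^{2} = -46345 - \frac{5625}{1681} = - \frac{77911570}{1681}$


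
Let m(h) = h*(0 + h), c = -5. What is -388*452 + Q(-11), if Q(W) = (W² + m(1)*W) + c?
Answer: -175271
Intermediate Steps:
m(h) = h² (m(h) = h*h = h²)
Q(W) = -5 + W + W² (Q(W) = (W² + 1²*W) - 5 = (W² + 1*W) - 5 = (W² + W) - 5 = (W + W²) - 5 = -5 + W + W²)
-388*452 + Q(-11) = -388*452 + (-5 - 11 + (-11)²) = -175376 + (-5 - 11 + 121) = -175376 + 105 = -175271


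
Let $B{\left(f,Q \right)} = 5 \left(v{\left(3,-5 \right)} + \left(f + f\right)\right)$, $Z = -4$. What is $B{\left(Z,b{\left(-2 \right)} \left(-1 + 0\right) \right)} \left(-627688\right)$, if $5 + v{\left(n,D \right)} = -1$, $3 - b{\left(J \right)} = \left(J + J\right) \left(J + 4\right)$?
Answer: $43938160$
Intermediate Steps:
$b{\left(J \right)} = 3 - 2 J \left(4 + J\right)$ ($b{\left(J \right)} = 3 - \left(J + J\right) \left(J + 4\right) = 3 - 2 J \left(4 + J\right)$)
$v{\left(n,D \right)} = -6$ ($v{\left(n,D \right)} = -5 - 1 = -6$)
$B{\left(f,Q \right)} = -30 + 10 f$ ($B{\left(f,Q \right)} = 5 \left(-6 + \left(f + f\right)\right) = 5 \left(-6 + 2 f\right) = -30 + 10 f$)
$B{\left(Z,b{\left(-2 \right)} \left(-1 + 0\right) \right)} \left(-627688\right) = \left(-30 + 10 \left(-4\right)\right) \left(-627688\right) = \left(-30 - 40\right) \left(-627688\right) = \left(-70\right) \left(-627688\right) = 43938160$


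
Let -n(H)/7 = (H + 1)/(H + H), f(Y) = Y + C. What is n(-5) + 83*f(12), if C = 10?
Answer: 9116/5 ≈ 1823.2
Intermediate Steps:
f(Y) = 10 + Y (f(Y) = Y + 10 = 10 + Y)
n(H) = -7*(1 + H)/(2*H) (n(H) = -7*(H + 1)/(H + H) = -7*(1 + H)/(2*H))
n(-5) + 83*f(12) = (7/2)*(-1 - 1*(-5))/(-5) + 83*(10 + 12) = (7/2)*(-1/5)*(-1 + 5) + 83*22 = (7/2)*(-1/5)*4 + 1826 = -14/5 + 1826 = 9116/5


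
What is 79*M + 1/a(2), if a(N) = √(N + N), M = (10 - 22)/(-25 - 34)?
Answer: 1955/118 ≈ 16.568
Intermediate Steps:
M = 12/59 (M = -12/(-59) = -12*(-1/59) = 12/59 ≈ 0.20339)
a(N) = √2*√N (a(N) = √(2*N) = √2*√N)
79*M + 1/a(2) = 79*(12/59) + 1/(√2*√2) = 948/59 + 1/2 = 948/59 + ½ = 1955/118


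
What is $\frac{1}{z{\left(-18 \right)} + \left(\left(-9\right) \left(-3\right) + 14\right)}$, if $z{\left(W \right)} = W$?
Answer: $\frac{1}{23} \approx 0.043478$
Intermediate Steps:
$\frac{1}{z{\left(-18 \right)} + \left(\left(-9\right) \left(-3\right) + 14\right)} = \frac{1}{-18 + \left(\left(-9\right) \left(-3\right) + 14\right)} = \frac{1}{-18 + \left(27 + 14\right)} = \frac{1}{-18 + 41} = \frac{1}{23}$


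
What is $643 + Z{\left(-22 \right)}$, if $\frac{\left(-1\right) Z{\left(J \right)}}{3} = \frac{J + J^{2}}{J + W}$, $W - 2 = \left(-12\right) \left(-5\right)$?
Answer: $\frac{12167}{20} \approx 608.35$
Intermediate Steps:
$W = 62$ ($W = 2 - -60 = 2 + 60 = 62$)
$Z{\left(J \right)} = - \frac{3 \left(J + J^{2}\right)}{62 + J}$ ($Z{\left(J \right)} = - 3 \frac{J + J^{2}}{J + 62} = - 3 \frac{J + J^{2}}{62 + J} = - \frac{3 \left(J + J^{2}\right)}{62 + J}$)
$643 + Z{\left(-22 \right)} = 643 - - \frac{66 \left(1 - 22\right)}{62 - 22} = 643 - \left(-66\right) \frac{1}{40} \left(-21\right) = 643 - \frac{693}{20} = \frac{12167}{20}$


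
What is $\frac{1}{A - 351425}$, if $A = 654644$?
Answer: $\frac{1}{303219} \approx 3.2979 \cdot 10^{-6}$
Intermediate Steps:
$\frac{1}{A - 351425} = \frac{1}{654644 - 351425} = \frac{1}{303219}$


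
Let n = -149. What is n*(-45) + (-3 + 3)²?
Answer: 6705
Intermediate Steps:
n*(-45) + (-3 + 3)² = -149*(-45) + (-3 + 3)² = 6705 + 0² = 6705 + 0 = 6705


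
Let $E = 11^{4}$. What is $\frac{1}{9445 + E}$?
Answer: $\frac{1}{24086} \approx 4.1518 \cdot 10^{-5}$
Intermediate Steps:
$E = 14641$
$\frac{1}{9445 + E} = \frac{1}{9445 + 14641} = \frac{1}{24086}$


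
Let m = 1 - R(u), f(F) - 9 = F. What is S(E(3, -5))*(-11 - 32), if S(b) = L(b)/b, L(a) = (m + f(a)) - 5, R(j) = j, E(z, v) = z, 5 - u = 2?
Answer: -215/3 ≈ -71.667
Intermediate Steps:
u = 3 (u = 5 - 1*2 = 5 - 2 = 3)
f(F) = 9 + F
m = -2 (m = 1 - 1*3 = 1 - 3 = -2)
L(a) = 2 + a (L(a) = (-2 + (9 + a)) - 5 = (7 + a) - 5 = 2 + a)
S(b) = (2 + b)/b
S(E(3, -5))*(-11 - 32) = ((2 + 3)/3)*(-11 - 32) = ((1/3)*5)*(-43) = (5/3)*(-43) = -215/3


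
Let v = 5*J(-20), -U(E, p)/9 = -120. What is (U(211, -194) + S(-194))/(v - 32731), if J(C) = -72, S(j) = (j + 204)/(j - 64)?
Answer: -139315/4268739 ≈ -0.032636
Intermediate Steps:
S(j) = (204 + j)/(-64 + j)
U(E, p) = 1080 (U(E, p) = -9*(-120) = 1080)
v = -360 (v = 5*(-72) = -360)
(U(211, -194) + S(-194))/(v - 32731) = (1080 + (204 - 194)/(-64 - 194))/(-360 - 32731) = (1080 + 10/(-258))/(-33091) = (1080 - 1/258*10)*(-1/33091) = (1080 - 5/129)*(-1/33091) = (139315/129)*(-1/33091) = -139315/4268739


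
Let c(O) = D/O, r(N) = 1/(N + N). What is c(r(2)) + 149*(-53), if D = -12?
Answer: -7945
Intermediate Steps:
r(N) = 1/(2*N)
c(O) = -12/O
c(r(2)) + 149*(-53) = -12/((1/2)/2) + 149*(-53) = -12/((1/2)*(1/2)) - 7897 = -12/1/4 - 7897 = -12*4 - 7897 = -48 - 7897 = -7945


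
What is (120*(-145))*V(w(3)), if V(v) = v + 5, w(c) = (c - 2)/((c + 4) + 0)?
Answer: -626400/7 ≈ -89486.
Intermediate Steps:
w(c) = (-2 + c)/(4 + c) (w(c) = (-2 + c)/((4 + c) + 0) = (-2 + c)/(4 + c))
V(v) = 5 + v
(120*(-145))*V(w(3)) = (120*(-145))*(5 + (-2 + 3)/(4 + 3)) = -17400*(5 + 1/7) = -17400*(5 + (⅐)*1) = -17400*(5 + ⅐) = -17400*36/7 = -626400/7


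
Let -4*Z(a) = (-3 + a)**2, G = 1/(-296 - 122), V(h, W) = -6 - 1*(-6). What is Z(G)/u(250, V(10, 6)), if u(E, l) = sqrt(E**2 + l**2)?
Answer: -63001/6988960 ≈ -0.0090144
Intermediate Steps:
V(h, W) = 0 (V(h, W) = -6 + 6 = 0)
G = -1/418 (G = 1/(-418) = -1/418 ≈ -0.0023923)
Z(a) = -(-3 + a)**2/4
Z(G)/u(250, V(10, 6)) = (-(-3 - 1/418)**2/4)/(sqrt(250**2 + 0**2)) = (-(-1255/418)**2/4)/(sqrt(62500 + 0)) = (-1/4*1575025/174724)/(sqrt(62500)) = -1575025/698896/250 = -1575025/698896*1/250 = -63001/6988960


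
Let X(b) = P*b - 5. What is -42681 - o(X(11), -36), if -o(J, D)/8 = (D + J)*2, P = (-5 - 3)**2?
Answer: -32073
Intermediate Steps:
P = 64 (P = (-8)**2 = 64)
X(b) = -5 + 64*b (X(b) = 64*b - 5 = -5 + 64*b)
o(J, D) = -16*D - 16*J (o(J, D) = -8*(D + J)*2 = -8*(2*D + 2*J) = -16*D - 16*J)
-42681 - o(X(11), -36) = -42681 - (-16*(-36) - 16*(-5 + 64*11)) = -42681 - (576 - 16*(-5 + 704)) = -42681 - (576 - 16*699) = -42681 - (576 - 11184) = -42681 - 1*(-10608) = -42681 + 10608 = -32073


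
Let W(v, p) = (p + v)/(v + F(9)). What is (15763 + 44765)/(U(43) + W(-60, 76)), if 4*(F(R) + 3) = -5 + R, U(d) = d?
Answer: 1876368/1325 ≈ 1416.1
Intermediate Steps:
F(R) = -17/4 + R/4 (F(R) = -3 + (-5 + R)/4 = -3 + (-5/4 + R/4) = -17/4 + R/4)
W(v, p) = (p + v)/(-2 + v) (W(v, p) = (p + v)/(v + (-17/4 + (¼)*9)) = (p + v)/(v + (-17/4 + 9/4)) = (p + v)/(v - 2) = (p + v)/(-2 + v))
(15763 + 44765)/(U(43) + W(-60, 76)) = (15763 + 44765)/(43 + (76 - 60)/(-2 - 60)) = 60528/(43 + 16/(-62)) = 60528/(43 - 1/62*16) = 60528/(43 - 8/31) = 60528/(1325/31) = 60528*(31/1325) = 1876368/1325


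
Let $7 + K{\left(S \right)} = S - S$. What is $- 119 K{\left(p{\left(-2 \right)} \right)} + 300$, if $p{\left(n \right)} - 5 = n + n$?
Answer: $1133$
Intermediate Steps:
$p{\left(n \right)} = 5 + 2 n$ ($p{\left(n \right)} = 5 + \left(n + n\right) = 5 + 2 n$)
$K{\left(S \right)} = -7$ ($K{\left(S \right)} = -7 + \left(S - S\right) = -7 + 0 = -7$)
$- 119 K{\left(p{\left(-2 \right)} \right)} + 300 = \left(-119\right) \left(-7\right) + 300 = 833 + 300 = 1133$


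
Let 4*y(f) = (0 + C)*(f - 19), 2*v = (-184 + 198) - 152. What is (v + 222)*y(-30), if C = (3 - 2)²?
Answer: -7497/4 ≈ -1874.3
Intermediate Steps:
C = 1 (C = 1² = 1)
v = -69 (v = ((-184 + 198) - 152)/2 = (14 - 152)/2 = (½)*(-138) = -69)
y(f) = -19/4 + f/4 (y(f) = ((0 + 1)*(f - 19))/4 = (1*(-19 + f))/4 = (-19 + f)/4 = -19/4 + f/4)
(v + 222)*y(-30) = (-69 + 222)*(-19/4 + (¼)*(-30)) = 153*(-19/4 - 15/2) = 153*(-49/4) = -7497/4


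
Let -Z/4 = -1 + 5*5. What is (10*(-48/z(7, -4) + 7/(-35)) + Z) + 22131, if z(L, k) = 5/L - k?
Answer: 241243/11 ≈ 21931.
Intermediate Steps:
z(L, k) = -k + 5/L
Z = -96 (Z = -4*(-1 + 5*5) = -4*(-1 + 25) = -4*24 = -96)
(10*(-48/z(7, -4) + 7/(-35)) + Z) + 22131 = (10*(-48/(-1*(-4) + 5/7) + 7/(-35)) - 96) + 22131 = (10*(-48/(4 + 5*(1/7)) + 7*(-1/35)) - 96) + 22131 = (10*(-48/(4 + 5/7) - 1/5) - 96) + 22131 = (10*(-48/33/7 - 1/5) - 96) + 22131 = (10*(-48*7/33 - 1/5) - 96) + 22131 = (10*(-112/11 - 1/5) - 96) + 22131 = (10*(-571/55) - 96) + 22131 = (-1142/11 - 96) + 22131 = -2198/11 + 22131 = 241243/11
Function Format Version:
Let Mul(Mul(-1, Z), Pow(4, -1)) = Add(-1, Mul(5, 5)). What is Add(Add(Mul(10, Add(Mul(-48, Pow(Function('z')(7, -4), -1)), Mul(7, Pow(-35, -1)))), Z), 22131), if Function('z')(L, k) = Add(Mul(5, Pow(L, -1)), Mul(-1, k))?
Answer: Rational(241243, 11) ≈ 21931.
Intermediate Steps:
Function('z')(L, k) = Add(Mul(-1, k), Mul(5, Pow(L, -1)))
Z = -96 (Z = Mul(-4, Add(-1, Mul(5, 5))) = Mul(-4, Add(-1, 25)) = Mul(-4, 24) = -96)
Add(Add(Mul(10, Add(Mul(-48, Pow(Function('z')(7, -4), -1)), Mul(7, Pow(-35, -1)))), Z), 22131) = Add(Add(Mul(10, Add(Mul(-48, Pow(Add(Mul(-1, -4), Mul(5, Pow(7, -1))), -1)), Mul(7, Pow(-35, -1)))), -96), 22131) = Add(Add(Mul(10, Add(Mul(-48, Pow(Add(4, Mul(5, Rational(1, 7))), -1)), Mul(7, Rational(-1, 35)))), -96), 22131) = Add(Add(Mul(10, Add(Mul(-48, Pow(Add(4, Rational(5, 7)), -1)), Rational(-1, 5))), -96), 22131) = Add(Add(Mul(10, Add(Mul(-48, Pow(Rational(33, 7), -1)), Rational(-1, 5))), -96), 22131) = Add(Add(Mul(10, Add(Mul(-48, Rational(7, 33)), Rational(-1, 5))), -96), 22131) = Add(Add(Mul(10, Add(Rational(-112, 11), Rational(-1, 5))), -96), 22131) = Add(Add(Mul(10, Rational(-571, 55)), -96), 22131) = Add(Add(Rational(-1142, 11), -96), 22131) = Add(Rational(-2198, 11), 22131) = Rational(241243, 11)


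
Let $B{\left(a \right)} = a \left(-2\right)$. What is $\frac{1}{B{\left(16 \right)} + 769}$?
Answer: $\frac{1}{737} \approx 0.0013569$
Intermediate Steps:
$B{\left(a \right)} = - 2 a$
$\frac{1}{B{\left(16 \right)} + 769} = \frac{1}{\left(-2\right) 16 + 769} = \frac{1}{-32 + 769} = \frac{1}{737}$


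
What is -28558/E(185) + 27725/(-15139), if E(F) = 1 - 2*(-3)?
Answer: -432533637/105973 ≈ -4081.5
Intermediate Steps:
E(F) = 7 (E(F) = 1 + 6 = 7)
-28558/E(185) + 27725/(-15139) = -28558/7 + 27725/(-15139) = -28558*1/7 + 27725*(-1/15139) = -28558/7 - 27725/15139 = -432533637/105973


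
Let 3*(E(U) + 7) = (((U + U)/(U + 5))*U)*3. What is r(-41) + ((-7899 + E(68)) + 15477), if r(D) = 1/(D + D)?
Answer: 46078269/5986 ≈ 7697.7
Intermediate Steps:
r(D) = 1/(2*D)
E(U) = -7 + 2*U²/(5 + U) (E(U) = -7 + ((((U + U)/(U + 5))*U)*3)/3 = -7 + ((((2*U)/(5 + U))*U)*3)/3 = -7 + (((2*U/(5 + U))*U)*3)/3 = -7 + ((2*U²/(5 + U))*3)/3 = -7 + (6*U²/(5 + U))/3 = -7 + 2*U²/(5 + U))
r(-41) + ((-7899 + E(68)) + 15477) = (½)/(-41) + ((-7899 + (-35 - 7*68 + 2*68²)/(5 + 68)) + 15477) = (½)*(-1/41) + ((-7899 + (-35 - 476 + 2*4624)/73) + 15477) = -1/82 + ((-7899 + (-35 - 476 + 9248)/73) + 15477) = -1/82 + ((-7899 + (1/73)*8737) + 15477) = -1/82 + ((-7899 + 8737/73) + 15477) = -1/82 + (-567890/73 + 15477) = -1/82 + 561931/73 = 46078269/5986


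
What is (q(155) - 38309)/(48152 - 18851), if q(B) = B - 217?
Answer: -38371/29301 ≈ -1.3095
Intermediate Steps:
q(B) = -217 + B
(q(155) - 38309)/(48152 - 18851) = ((-217 + 155) - 38309)/(48152 - 18851) = (-62 - 38309)/29301 = -38371*1/29301 = -38371/29301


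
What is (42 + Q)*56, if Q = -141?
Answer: -5544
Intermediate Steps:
(42 + Q)*56 = (42 - 141)*56 = -99*56 = -5544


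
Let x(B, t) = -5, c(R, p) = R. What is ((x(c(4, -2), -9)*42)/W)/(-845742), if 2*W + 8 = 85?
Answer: 10/1550527 ≈ 6.4494e-6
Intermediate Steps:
W = 77/2 (W = -4 + (½)*85 = -4 + 85/2 = 77/2 ≈ 38.500)
((x(c(4, -2), -9)*42)/W)/(-845742) = ((-5*42)/(77/2))/(-845742) = -210*2/77*(-1/845742) = -60/11*(-1/845742) = 10/1550527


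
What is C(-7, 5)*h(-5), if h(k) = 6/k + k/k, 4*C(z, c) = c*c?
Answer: -5/4 ≈ -1.2500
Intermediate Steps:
C(z, c) = c²/4 (C(z, c) = (c*c)/4 = c²/4)
h(k) = 1 + 6/k (h(k) = 6/k + 1 = 1 + 6/k)
C(-7, 5)*h(-5) = ((¼)*5²)*((6 - 5)/(-5)) = ((¼)*25)*(-⅕*1) = (25/4)*(-⅕) = -5/4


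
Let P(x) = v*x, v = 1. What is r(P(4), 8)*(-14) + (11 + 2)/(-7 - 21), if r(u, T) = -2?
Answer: 771/28 ≈ 27.536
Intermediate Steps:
P(x) = x (P(x) = 1*x = x)
r(P(4), 8)*(-14) + (11 + 2)/(-7 - 21) = -2*(-14) + (11 + 2)/(-7 - 21) = 28 + 13/(-28) = 28 + 13*(-1/28) = 28 - 13/28 = 771/28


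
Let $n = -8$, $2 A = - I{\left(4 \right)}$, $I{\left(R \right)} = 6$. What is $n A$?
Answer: $24$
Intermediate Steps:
$A = -3$ ($A = \frac{\left(-1\right) 6}{2} = \frac{1}{2} \left(-6\right) = -3$)
$n A = \left(-8\right) \left(-3\right) = 24$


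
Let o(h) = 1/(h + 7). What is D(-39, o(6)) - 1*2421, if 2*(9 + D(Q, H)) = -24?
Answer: -2442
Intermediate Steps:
o(h) = 1/(7 + h)
D(Q, H) = -21 (D(Q, H) = -9 + (½)*(-24) = -9 - 12 = -21)
D(-39, o(6)) - 1*2421 = -21 - 1*2421 = -21 - 2421 = -2442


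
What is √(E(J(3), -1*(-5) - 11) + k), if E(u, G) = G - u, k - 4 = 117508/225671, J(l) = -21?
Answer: 3*√110459861383/225671 ≈ 4.4182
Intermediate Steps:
k = 1020192/225671 (k = 4 + 117508/225671 = 1020192/225671 ≈ 4.5207)
√(E(J(3), -1*(-5) - 11) + k) = √(((-1*(-5) - 11) - 1*(-21)) + 1020192/225671) = √(((5 - 11) + 21) + 1020192/225671) = √((-6 + 21) + 1020192/225671) = √(15 + 1020192/225671) = √(4405257/225671) = 3*√110459861383/225671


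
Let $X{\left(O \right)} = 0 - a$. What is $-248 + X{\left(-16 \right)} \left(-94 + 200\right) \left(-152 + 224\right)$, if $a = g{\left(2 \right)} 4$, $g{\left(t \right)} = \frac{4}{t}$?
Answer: $-61304$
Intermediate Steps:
$a = 8$ ($a = \frac{4}{2} \cdot 4 = 4 \cdot \frac{1}{2} \cdot 4 = 2 \cdot 4 = 8$)
$X{\left(O \right)} = -8$ ($X{\left(O \right)} = 0 - 8 = -8$)
$-248 + X{\left(-16 \right)} \left(-94 + 200\right) \left(-152 + 224\right) = -248 - 8 \left(-94 + 200\right) \left(-152 + 224\right) = -248 - 8 \cdot 106 \cdot 72 = -248 - 61056 = -61304$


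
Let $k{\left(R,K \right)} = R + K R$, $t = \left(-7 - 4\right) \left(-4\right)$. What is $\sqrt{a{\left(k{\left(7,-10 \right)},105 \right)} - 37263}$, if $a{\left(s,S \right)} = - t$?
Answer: $i \sqrt{37307} \approx 193.15 i$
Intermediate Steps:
$t = 44$ ($t = \left(-11\right) \left(-4\right) = 44$)
$a{\left(s,S \right)} = -44$ ($a{\left(s,S \right)} = \left(-1\right) 44 = -44$)
$\sqrt{a{\left(k{\left(7,-10 \right)},105 \right)} - 37263} = \sqrt{-44 - 37263} = \sqrt{-37307} = i \sqrt{37307}$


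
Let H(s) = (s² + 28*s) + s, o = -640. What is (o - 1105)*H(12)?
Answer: -858540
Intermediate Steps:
H(s) = s² + 29*s
(o - 1105)*H(12) = (-640 - 1105)*(12*(29 + 12)) = -20940*41 = -1745*492 = -858540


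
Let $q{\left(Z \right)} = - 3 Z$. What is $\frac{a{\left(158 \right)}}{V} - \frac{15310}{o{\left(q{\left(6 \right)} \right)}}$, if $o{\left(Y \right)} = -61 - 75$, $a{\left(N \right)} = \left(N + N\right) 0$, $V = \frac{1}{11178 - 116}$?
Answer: $\frac{7655}{68} \approx 112.57$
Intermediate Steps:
$V = \frac{1}{11062} \approx 9.04 \cdot 10^{-5}$
$a{\left(N \right)} = 0$ ($a{\left(N \right)} = 2 N 0 = 0$)
$o{\left(Y \right)} = -136$
$\frac{a{\left(158 \right)}}{V} - \frac{15310}{o{\left(q{\left(6 \right)} \right)}} = 0 \frac{1}{\frac{1}{11062}} - \frac{15310}{-136} = 0 \cdot 11062 - - \frac{7655}{68} = 0 + \frac{7655}{68} = \frac{7655}{68}$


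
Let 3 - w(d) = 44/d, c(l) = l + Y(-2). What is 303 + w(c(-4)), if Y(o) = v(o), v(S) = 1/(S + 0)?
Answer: 2842/9 ≈ 315.78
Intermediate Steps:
v(S) = 1/S
Y(o) = 1/o
c(l) = -½ + l (c(l) = l + 1/(-2) = l - ½ = -½ + l)
w(d) = 3 - 44/d
303 + w(c(-4)) = 303 + (3 - 44/(-½ - 4)) = 303 + (3 - 44/(-9/2)) = 303 + (3 - 44*(-2/9)) = 303 + (3 + 88/9) = 303 + 115/9 = 2842/9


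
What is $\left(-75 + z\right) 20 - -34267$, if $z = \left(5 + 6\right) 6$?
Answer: $34087$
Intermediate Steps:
$z = 66$ ($z = 11 \cdot 6 = 66$)
$\left(-75 + z\right) 20 - -34267 = \left(-75 + 66\right) 20 - -34267 = \left(-9\right) 20 + 34267 = -180 + 34267 = 34087$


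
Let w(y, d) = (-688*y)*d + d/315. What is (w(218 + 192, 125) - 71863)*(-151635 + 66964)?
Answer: 188469800723824/63 ≈ 2.9916e+12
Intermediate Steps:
w(y, d) = d/315 - 688*d*y (w(y, d) = -688*d*y + d*(1/315) = -688*d*y + d/315 = d/315 - 688*d*y)
(w(218 + 192, 125) - 71863)*(-151635 + 66964) = ((1/315)*125*(1 - 216720*(218 + 192)) - 71863)*(-151635 + 66964) = ((1/315)*125*(1 - 216720*410) - 71863)*(-84671) = ((1/315)*125*(1 - 88855200) - 71863)*(-84671) = ((1/315)*125*(-88855199) - 71863)*(-84671) = (-2221379975/63 - 71863)*(-84671) = -2225907344/63*(-84671) = 188469800723824/63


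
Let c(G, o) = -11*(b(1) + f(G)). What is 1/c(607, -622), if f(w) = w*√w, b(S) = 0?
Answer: -√607/4052939 ≈ -6.0789e-6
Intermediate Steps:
f(w) = w^(3/2)
c(G, o) = -11*G^(3/2) (c(G, o) = -11*(0 + G^(3/2)) = -11*G^(3/2))
1/c(607, -622) = 1/(-6677*√607) = -√607/4052939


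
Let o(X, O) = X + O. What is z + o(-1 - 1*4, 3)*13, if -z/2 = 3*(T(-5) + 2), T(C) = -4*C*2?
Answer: -278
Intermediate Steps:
T(C) = -8*C
z = -252 (z = -6*(-8*(-5) + 2) = -6*(40 + 2) = -6*42 = -2*126 = -252)
o(X, O) = O + X
z + o(-1 - 1*4, 3)*13 = -252 + (3 + (-1 - 1*4))*13 = -252 + (3 + (-1 - 4))*13 = -252 + (3 - 5)*13 = -252 - 2*13 = -252 - 26 = -278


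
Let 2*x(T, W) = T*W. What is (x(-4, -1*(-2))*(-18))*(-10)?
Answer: -720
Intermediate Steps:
x(T, W) = T*W/2 (x(T, W) = (T*W)/2 = T*W/2)
(x(-4, -1*(-2))*(-18))*(-10) = (((1/2)*(-4)*(-1*(-2)))*(-18))*(-10) = (((1/2)*(-4)*2)*(-18))*(-10) = -4*(-18)*(-10) = 72*(-10) = -720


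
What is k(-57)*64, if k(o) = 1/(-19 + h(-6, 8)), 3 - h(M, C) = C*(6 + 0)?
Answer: -1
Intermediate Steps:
h(M, C) = 3 - 6*C (h(M, C) = 3 - C*(6 + 0) = 3 - C*6 = 3 - 6*C)
k(o) = -1/64 (k(o) = 1/(-19 + (3 - 6*8)) = 1/(-19 + (3 - 48)) = 1/(-19 - 45) = 1/(-64) = -1/64)
k(-57)*64 = -1/64*64 = -1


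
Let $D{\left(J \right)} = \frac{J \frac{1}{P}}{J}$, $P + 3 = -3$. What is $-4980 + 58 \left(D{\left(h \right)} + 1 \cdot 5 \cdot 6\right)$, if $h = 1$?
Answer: $- \frac{9749}{3} \approx -3249.7$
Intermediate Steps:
$P = -6$ ($P = -3 - 3 = -6$)
$D{\left(J \right)} = - \frac{1}{6}$ ($D{\left(J \right)} = \frac{J \frac{1}{-6}}{J} = \frac{J \left(- \frac{1}{6}\right)}{J} = \frac{\left(- \frac{1}{6}\right) J}{J} = - \frac{1}{6}$)
$-4980 + 58 \left(D{\left(h \right)} + 1 \cdot 5 \cdot 6\right) = -4980 + 58 \left(- \frac{1}{6} + 1 \cdot 5 \cdot 6\right) = -4980 + 58 \left(- \frac{1}{6} + 5 \cdot 6\right) = -4980 + 58 \left(- \frac{1}{6} + 30\right) = -4980 + 58 \cdot \frac{179}{6} = -4980 + \frac{5191}{3} = - \frac{9749}{3}$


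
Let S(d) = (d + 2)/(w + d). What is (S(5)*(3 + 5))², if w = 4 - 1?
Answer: 49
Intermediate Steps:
w = 3
S(d) = (2 + d)/(3 + d) (S(d) = (d + 2)/(3 + d) = (2 + d)/(3 + d))
(S(5)*(3 + 5))² = (((2 + 5)/(3 + 5))*(3 + 5))² = ((7/8)*8)² = 7² = 49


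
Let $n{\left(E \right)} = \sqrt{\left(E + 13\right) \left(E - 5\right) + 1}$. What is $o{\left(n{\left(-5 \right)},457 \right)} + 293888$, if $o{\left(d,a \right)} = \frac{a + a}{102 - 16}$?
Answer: $\frac{12637641}{43} \approx 2.939 \cdot 10^{5}$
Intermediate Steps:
$n{\left(E \right)} = \sqrt{1 + \left(-5 + E\right) \left(13 + E\right)}$ ($n{\left(E \right)} = \sqrt{\left(13 + E\right) \left(-5 + E\right) + 1} = \sqrt{\left(-5 + E\right) \left(13 + E\right) + 1} = \sqrt{1 + \left(-5 + E\right) \left(13 + E\right)}$)
$o{\left(d,a \right)} = \frac{a}{43}$ ($o{\left(d,a \right)} = \frac{2 a}{86} = 2 a \frac{1}{86} = \frac{a}{43}$)
$o{\left(n{\left(-5 \right)},457 \right)} + 293888 = \frac{1}{43} \cdot 457 + 293888 = \frac{457}{43} + 293888 = \frac{12637641}{43}$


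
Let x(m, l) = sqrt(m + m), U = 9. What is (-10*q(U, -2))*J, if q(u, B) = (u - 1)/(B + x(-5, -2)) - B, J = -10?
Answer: 200*(sqrt(10) - 2*I)/(sqrt(10) + 2*I) ≈ 85.714 - 180.7*I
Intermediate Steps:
x(m, l) = sqrt(2)*sqrt(m) (x(m, l) = sqrt(2*m) = sqrt(2)*sqrt(m))
q(u, B) = -B + (-1 + u)/(B + I*sqrt(10)) (q(u, B) = (u - 1)/(B + sqrt(2)*sqrt(-5)) - B = (-1 + u)/(B + sqrt(2)*(I*sqrt(5))) - B = (-1 + u)/(B + I*sqrt(10)) - B = -B + (-1 + u)/(B + I*sqrt(10)))
(-10*q(U, -2))*J = -10*(-1 + 9 - 1*(-2)**2 - 1*I*(-2)*sqrt(10))/(-2 + I*sqrt(10))*(-10) = -10*(-1 + 9 - 1*4 + 2*I*sqrt(10))/(-2 + I*sqrt(10))*(-10) = -10*(-1 + 9 - 4 + 2*I*sqrt(10))/(-2 + I*sqrt(10))*(-10) = -10*(4 + 2*I*sqrt(10))/(-2 + I*sqrt(10))*(-10) = 100*(4 + 2*I*sqrt(10))/(-2 + I*sqrt(10))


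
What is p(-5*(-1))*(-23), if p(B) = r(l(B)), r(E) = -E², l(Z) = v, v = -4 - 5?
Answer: 1863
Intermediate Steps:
v = -9
l(Z) = -9
p(B) = -81 (p(B) = -1*(-9)² = -1*81 = -81)
p(-5*(-1))*(-23) = -81*(-23) = 1863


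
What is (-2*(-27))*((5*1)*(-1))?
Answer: -270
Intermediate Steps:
(-2*(-27))*((5*1)*(-1)) = 54*(5*(-1)) = 54*(-5) = -270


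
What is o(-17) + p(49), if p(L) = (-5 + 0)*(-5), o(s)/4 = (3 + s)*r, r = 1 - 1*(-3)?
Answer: -199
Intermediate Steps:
r = 4 (r = 1 + 3 = 4)
o(s) = 48 + 16*s (o(s) = 4*((3 + s)*4) = 4*(12 + 4*s) = 48 + 16*s)
p(L) = 25 (p(L) = -5*(-5) = 25)
o(-17) + p(49) = (48 + 16*(-17)) + 25 = (48 - 272) + 25 = -224 + 25 = -199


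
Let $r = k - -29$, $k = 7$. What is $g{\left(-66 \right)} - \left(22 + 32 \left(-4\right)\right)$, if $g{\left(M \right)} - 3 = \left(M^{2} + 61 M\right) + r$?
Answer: $475$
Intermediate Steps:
$r = 36$ ($r = 7 - -29 = 7 + 29 = 36$)
$g{\left(M \right)} = 39 + M^{2} + 61 M$ ($g{\left(M \right)} = 3 + \left(\left(M^{2} + 61 M\right) + 36\right) = 3 + \left(36 + M^{2} + 61 M\right) = 39 + M^{2} + 61 M$)
$g{\left(-66 \right)} - \left(22 + 32 \left(-4\right)\right) = \left(39 + \left(-66\right)^{2} + 61 \left(-66\right)\right) - \left(22 + 32 \left(-4\right)\right) = \left(39 + 4356 - 4026\right) - \left(22 - 128\right) = 369 - -106 = 369 + 106 = 475$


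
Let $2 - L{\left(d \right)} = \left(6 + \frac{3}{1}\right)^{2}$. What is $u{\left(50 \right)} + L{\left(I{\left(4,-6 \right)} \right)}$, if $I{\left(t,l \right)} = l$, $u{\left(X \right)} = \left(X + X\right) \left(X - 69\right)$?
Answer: $-1979$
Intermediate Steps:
$u{\left(X \right)} = 2 X \left(-69 + X\right)$
$L{\left(d \right)} = -79$ ($L{\left(d \right)} = 2 - \left(6 + \frac{3}{1}\right)^{2} = 2 - \left(6 + 3 \cdot 1\right)^{2} = 2 - \left(6 + 3\right)^{2} = 2 - 9^{2} = 2 - 81 = -79$)
$u{\left(50 \right)} + L{\left(I{\left(4,-6 \right)} \right)} = 2 \cdot 50 \left(-69 + 50\right) - 79 = 2 \cdot 50 \left(-19\right) - 79 = -1900 - 79 = -1979$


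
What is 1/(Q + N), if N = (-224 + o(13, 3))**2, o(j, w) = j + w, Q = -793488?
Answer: -1/750224 ≈ -1.3329e-6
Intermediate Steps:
N = 43264 (N = (-224 + (13 + 3))**2 = (-224 + 16)**2 = (-208)**2 = 43264)
1/(Q + N) = 1/(-793488 + 43264) = 1/(-750224) = -1/750224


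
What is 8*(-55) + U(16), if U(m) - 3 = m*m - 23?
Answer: -204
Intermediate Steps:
U(m) = -20 + m² (U(m) = 3 + (m*m - 23) = 3 + (m² - 23) = 3 + (-23 + m²) = -20 + m²)
8*(-55) + U(16) = 8*(-55) + (-20 + 16²) = -440 + (-20 + 256) = -440 + 236 = -204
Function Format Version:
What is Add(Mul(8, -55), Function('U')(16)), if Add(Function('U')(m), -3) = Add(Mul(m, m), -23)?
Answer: -204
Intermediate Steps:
Function('U')(m) = Add(-20, Pow(m, 2)) (Function('U')(m) = Add(3, Add(Mul(m, m), -23)) = Add(3, Add(Pow(m, 2), -23)) = Add(3, Add(-23, Pow(m, 2))) = Add(-20, Pow(m, 2)))
Add(Mul(8, -55), Function('U')(16)) = Add(Mul(8, -55), Add(-20, Pow(16, 2))) = Add(-440, Add(-20, 256)) = Add(-440, 236) = -204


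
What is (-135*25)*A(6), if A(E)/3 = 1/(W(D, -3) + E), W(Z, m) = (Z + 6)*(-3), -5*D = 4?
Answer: 16875/16 ≈ 1054.7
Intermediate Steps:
D = -⅘ (D = -⅕*4 = -⅘ ≈ -0.80000)
W(Z, m) = -18 - 3*Z (W(Z, m) = (6 + Z)*(-3) = -18 - 3*Z)
A(E) = 3/(-78/5 + E) (A(E) = 3/((-18 - 3*(-⅘)) + E) = 3/((-18 + 12/5) + E) = 3/(-78/5 + E))
(-135*25)*A(6) = (-135*25)*(15/(-78 + 5*6)) = -50625/(-78 + 30) = -50625/(-48) = -50625*(-1)/48 = -3375*(-5/16) = 16875/16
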